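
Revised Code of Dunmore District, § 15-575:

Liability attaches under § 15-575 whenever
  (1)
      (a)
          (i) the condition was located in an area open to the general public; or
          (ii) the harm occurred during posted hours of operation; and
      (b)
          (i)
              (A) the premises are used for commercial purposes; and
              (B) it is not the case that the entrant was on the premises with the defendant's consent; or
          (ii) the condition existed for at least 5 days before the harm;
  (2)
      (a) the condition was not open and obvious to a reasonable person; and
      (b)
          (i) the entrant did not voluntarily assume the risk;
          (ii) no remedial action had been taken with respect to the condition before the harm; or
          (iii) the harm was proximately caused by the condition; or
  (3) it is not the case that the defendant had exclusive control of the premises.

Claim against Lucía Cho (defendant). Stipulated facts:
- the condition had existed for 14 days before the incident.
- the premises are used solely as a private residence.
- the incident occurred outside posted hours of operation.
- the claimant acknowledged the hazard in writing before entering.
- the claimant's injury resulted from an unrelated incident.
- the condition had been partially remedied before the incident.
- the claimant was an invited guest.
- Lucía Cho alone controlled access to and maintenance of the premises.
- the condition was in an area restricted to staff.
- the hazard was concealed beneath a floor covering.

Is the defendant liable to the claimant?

(i) public area — fails.
(ii) during posted hours — not satisfied.
(a) = F OR F = false.
(A) commercial use — not satisfied.
(B) not (consent to enter) — fails.
(i): F AND F → false.
(ii) condition ≥5 days old — satisfied.
(b) = F OR T = true.
(1): F AND T → false.
(a) not open/obvious — satisfied.
(i) no assumed risk — not satisfied.
(ii) no remedial action — not met.
(iii) proximate cause — not met.
So (b) is not satisfied (F OR F OR F).
(2): T AND F → false.
(3) not (exclusive control) — fails.
Overall = F OR F OR F = false.

No — not liable.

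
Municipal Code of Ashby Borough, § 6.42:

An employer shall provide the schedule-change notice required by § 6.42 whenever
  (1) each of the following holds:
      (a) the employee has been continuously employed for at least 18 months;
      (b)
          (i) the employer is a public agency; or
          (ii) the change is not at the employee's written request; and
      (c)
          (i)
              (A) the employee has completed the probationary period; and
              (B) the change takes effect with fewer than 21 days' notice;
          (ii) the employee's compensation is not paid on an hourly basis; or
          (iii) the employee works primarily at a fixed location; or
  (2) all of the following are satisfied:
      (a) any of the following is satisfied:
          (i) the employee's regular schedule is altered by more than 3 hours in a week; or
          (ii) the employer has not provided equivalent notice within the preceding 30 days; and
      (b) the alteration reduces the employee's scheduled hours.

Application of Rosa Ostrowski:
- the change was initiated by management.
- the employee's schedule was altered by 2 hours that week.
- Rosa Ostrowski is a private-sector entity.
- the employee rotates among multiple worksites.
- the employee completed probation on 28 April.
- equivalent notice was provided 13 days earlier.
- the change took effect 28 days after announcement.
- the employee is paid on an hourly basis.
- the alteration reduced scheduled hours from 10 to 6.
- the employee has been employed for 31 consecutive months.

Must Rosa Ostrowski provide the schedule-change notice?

No — not required.

(a) tenure ≥ 18 mo. — holds.
(i) public agency — not satisfied.
(ii) not employee-requested — met.
(b) = F OR T = true.
(A) past probation — met.
(B) < 21 days' notice — not met.
(i): T AND F → false.
(ii) not (hourly-paid) — fails.
(iii) fixed location — not satisfied.
(c) = F OR F OR F = false.
(1): T AND T AND F → false.
(i) schedule shift > 3h — not satisfied.
(ii) no recent notice — not satisfied.
(a): F OR F → false.
(b) hours reduced — satisfied.
(2) = F AND T = false.
So Overall is not satisfied (F OR F).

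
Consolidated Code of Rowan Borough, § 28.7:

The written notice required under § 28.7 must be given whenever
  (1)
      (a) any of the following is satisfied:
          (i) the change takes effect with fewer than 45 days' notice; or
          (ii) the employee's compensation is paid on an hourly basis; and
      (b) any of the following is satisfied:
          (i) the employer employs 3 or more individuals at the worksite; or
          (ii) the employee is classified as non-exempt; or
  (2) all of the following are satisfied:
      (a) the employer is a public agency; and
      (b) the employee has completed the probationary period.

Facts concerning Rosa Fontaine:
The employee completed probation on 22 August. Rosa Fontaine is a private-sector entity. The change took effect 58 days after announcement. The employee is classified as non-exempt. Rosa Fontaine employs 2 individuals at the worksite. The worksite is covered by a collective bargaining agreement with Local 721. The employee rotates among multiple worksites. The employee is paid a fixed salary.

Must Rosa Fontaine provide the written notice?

(i) < 45 days' notice — not satisfied.
(ii) hourly-paid — not met.
So (a) is not satisfied (F OR F).
(i) ≥ 3 at site — not met.
(ii) non-exempt — holds.
(b) = F OR T = true.
(1) = F AND T = false.
(a) public agency — fails.
(b) past probation — holds.
(2) = F AND T = false.
So Overall is not satisfied (F OR F).

No — not required.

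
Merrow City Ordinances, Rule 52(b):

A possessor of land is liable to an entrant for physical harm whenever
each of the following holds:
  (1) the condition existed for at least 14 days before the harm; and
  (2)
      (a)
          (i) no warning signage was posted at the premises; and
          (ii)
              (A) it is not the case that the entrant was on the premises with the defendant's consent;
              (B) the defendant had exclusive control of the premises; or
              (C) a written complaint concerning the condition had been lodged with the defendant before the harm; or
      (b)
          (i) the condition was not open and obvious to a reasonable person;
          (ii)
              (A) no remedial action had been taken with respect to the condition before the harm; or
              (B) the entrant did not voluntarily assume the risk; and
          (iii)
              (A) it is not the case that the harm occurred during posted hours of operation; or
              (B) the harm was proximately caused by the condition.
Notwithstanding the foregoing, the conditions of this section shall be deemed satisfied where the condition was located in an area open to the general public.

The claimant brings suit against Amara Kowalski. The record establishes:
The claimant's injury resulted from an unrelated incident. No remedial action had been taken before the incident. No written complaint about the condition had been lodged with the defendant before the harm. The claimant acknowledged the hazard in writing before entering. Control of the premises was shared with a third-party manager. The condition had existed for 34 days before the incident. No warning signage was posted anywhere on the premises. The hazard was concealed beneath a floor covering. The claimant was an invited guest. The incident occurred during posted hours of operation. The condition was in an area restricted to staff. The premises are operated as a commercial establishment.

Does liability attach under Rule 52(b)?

No — not liable.

(1) condition ≥14 days old — satisfied.
(i) no signage posted — met.
(A) not (consent to enter) — not satisfied.
(B) exclusive control — not met.
(C) complaint lodged — not satisfied.
(ii) = F OR F OR F = false.
So (a) is not satisfied (T AND F).
(i) not open/obvious — met.
(A) no remedial action — holds.
(B) no assumed risk — not met.
So (ii) is satisfied (T OR F).
(A) not (during posted hours) — not met.
(B) proximate cause — fails.
So (iii) is not satisfied (F OR F).
(b): T AND T AND F → false.
(2): F OR F → false.
Overall: T AND F → false.
Exception (public area) — not satisfied.
Result: main false OR exception false → false.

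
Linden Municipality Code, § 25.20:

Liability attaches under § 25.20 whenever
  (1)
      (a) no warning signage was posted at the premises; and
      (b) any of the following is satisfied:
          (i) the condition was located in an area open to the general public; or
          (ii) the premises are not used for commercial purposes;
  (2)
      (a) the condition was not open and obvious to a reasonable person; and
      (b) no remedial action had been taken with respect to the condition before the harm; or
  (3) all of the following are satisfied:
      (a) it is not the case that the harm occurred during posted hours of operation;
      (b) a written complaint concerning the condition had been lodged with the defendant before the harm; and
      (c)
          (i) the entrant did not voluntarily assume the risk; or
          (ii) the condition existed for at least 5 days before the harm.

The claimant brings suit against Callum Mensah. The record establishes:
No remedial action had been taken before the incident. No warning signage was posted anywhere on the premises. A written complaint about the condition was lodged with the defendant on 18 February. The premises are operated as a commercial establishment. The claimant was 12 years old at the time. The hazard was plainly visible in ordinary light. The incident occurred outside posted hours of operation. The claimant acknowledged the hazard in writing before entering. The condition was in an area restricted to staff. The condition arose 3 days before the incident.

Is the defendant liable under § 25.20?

No — not liable.

(a) no signage posted — satisfied.
(i) public area — fails.
(ii) not (commercial use) — not met.
So (b) is not satisfied (F OR F).
(1): T AND F → false.
(a) not open/obvious — fails.
(b) no remedial action — satisfied.
(2): F AND T → false.
(a) not (during posted hours) — met.
(b) complaint lodged — met.
(i) no assumed risk — not met.
(ii) condition ≥5 days old — fails.
(c): F OR F → false.
(3): T AND T AND F → false.
So Overall is not satisfied (F OR F OR F).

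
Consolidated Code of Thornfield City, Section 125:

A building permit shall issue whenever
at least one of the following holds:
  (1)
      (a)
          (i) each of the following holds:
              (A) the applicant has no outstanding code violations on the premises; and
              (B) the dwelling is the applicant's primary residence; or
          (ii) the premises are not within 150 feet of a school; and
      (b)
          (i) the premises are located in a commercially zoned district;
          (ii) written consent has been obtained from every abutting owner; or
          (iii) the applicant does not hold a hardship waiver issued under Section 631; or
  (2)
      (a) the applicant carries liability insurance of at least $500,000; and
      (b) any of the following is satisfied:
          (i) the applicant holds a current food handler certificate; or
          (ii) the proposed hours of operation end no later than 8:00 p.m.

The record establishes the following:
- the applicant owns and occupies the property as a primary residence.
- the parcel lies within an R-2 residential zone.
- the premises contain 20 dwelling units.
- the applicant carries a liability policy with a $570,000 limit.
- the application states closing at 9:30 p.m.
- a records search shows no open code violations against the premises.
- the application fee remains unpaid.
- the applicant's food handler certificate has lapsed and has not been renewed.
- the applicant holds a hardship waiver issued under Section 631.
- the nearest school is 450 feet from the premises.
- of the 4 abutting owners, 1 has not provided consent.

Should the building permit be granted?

No — denied.

(A) no code violations — satisfied.
(B) primary residence — met.
So (i) is satisfied (T AND T).
(ii) ≥150 ft from school — met.
(a): T OR T → true.
(i) commercially zoned — fails.
(ii) all abutters consent — not satisfied.
(iii) not (hardship waiver) — not satisfied.
(b) = F OR F OR F = false.
So (1) is not satisfied (T AND F).
(a) insurance ≥ $500,000 — met.
(i) food handler cert. — not met.
(ii) closes by 8 p.m. — fails.
(b): F OR F → false.
(2) = T AND F = false.
Overall: F OR F → false.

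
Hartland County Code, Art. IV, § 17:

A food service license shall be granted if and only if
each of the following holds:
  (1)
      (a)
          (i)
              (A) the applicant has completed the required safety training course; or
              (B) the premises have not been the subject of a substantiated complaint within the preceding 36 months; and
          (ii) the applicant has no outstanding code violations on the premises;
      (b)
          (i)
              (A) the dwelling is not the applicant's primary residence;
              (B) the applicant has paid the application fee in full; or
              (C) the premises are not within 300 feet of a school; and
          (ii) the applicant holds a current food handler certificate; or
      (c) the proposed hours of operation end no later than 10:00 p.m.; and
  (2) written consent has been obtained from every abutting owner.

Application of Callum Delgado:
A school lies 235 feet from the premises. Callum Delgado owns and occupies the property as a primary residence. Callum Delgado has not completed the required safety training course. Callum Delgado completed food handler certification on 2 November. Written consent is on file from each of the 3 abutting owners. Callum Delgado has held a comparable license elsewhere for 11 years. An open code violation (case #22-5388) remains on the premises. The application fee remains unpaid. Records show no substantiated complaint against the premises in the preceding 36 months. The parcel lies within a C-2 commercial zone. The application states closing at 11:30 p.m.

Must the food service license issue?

No — denied.

(A) safety training — not satisfied.
(B) no complaint in 36 mo. — met.
(i) = F OR T = true.
(ii) no code violations — fails.
(a): T AND F → false.
(A) not (primary residence) — not met.
(B) fee paid — not met.
(C) ≥300 ft from school — not met.
(i): F OR F OR F → false.
(ii) food handler cert. — satisfied.
So (b) is not satisfied (F AND T).
(c) closes by 10 p.m. — not satisfied.
So (1) is not satisfied (F OR F OR F).
(2) all abutters consent — holds.
Overall = F AND T = false.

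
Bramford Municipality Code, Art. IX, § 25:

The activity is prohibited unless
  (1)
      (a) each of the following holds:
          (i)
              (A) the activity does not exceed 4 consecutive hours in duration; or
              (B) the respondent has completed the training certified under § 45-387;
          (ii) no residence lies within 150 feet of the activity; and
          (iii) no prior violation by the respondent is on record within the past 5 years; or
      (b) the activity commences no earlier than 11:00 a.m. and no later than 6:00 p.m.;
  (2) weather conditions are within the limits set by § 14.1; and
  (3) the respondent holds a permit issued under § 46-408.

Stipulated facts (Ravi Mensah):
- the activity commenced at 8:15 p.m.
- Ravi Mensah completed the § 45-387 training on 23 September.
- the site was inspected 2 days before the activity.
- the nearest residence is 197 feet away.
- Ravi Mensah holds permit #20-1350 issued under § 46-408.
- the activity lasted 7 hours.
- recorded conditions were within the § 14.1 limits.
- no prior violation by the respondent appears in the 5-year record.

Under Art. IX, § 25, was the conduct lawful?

Yes — lawful.

(A) ≤ 4 hrs duration — not met.
(B) training certified — holds.
So (i) is satisfied (F OR T).
(ii) no residence in 150 ft — holds.
(iii) no prior violation — met.
(a) = T AND T AND T = true.
(b) start within hours — not satisfied.
(1) = T OR F = true.
(2) weather ok — satisfied.
(3) holds permit — holds.
So Overall is satisfied (T AND T AND T).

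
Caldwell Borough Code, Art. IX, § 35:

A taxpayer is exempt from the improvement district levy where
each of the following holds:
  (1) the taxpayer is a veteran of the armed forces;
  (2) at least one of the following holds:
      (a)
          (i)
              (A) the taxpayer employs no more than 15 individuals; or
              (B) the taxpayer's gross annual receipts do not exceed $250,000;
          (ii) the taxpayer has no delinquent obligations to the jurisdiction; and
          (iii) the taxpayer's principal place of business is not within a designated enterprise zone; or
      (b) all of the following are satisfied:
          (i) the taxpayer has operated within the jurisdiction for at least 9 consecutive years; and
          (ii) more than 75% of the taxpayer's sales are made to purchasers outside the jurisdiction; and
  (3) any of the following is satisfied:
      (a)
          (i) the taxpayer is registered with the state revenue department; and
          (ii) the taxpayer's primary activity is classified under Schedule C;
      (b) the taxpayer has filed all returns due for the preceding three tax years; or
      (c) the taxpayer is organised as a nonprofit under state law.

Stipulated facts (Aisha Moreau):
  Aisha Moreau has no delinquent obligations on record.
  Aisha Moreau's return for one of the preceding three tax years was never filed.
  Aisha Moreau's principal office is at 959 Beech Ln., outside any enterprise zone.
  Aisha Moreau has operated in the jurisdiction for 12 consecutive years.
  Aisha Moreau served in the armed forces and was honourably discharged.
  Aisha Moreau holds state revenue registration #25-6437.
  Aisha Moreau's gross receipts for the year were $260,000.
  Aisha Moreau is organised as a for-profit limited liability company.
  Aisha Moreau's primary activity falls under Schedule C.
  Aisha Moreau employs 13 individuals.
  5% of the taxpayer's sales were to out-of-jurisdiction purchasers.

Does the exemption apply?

(1) veteran — satisfied.
(A) ≤ 15 employees — met.
(B) receipts ≤ $250,000 — not met.
(i) = T OR F = true.
(ii) no delinquency — holds.
(iii) not (in enterprise zone) — satisfied.
(a): T AND T AND T → true.
(i) ≥ 9 yrs in jurisdiction — holds.
(ii) >75% out-of-jur. sales — not satisfied.
(b): T AND F → false.
(2) = T OR F = true.
(i) state-registered — met.
(ii) Schedule C activity — holds.
So (a) is satisfied (T AND T).
(b) returns current — fails.
(c) nonprofit — not satisfied.
(3) = T OR F OR F = true.
Overall = T AND T AND T = true.

Yes — exempt.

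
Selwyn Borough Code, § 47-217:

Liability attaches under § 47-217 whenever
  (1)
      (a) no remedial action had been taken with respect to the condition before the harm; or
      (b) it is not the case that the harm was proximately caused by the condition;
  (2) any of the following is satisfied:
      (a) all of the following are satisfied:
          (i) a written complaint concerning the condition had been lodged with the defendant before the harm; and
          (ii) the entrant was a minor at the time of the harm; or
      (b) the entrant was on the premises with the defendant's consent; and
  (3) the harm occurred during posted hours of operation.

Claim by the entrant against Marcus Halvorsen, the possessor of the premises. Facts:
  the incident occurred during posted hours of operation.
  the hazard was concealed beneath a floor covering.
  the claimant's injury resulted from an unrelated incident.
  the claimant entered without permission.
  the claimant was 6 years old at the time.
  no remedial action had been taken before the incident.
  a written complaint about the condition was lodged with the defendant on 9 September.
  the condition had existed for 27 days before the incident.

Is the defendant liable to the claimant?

(a) no remedial action — holds.
(b) not (proximate cause) — met.
(1) = T OR T = true.
(i) complaint lodged — met.
(ii) entrant a minor — holds.
So (a) is satisfied (T AND T).
(b) consent to enter — fails.
So (2) is satisfied (T OR F).
(3) during posted hours — satisfied.
Overall = T AND T AND T = true.

Yes — liable.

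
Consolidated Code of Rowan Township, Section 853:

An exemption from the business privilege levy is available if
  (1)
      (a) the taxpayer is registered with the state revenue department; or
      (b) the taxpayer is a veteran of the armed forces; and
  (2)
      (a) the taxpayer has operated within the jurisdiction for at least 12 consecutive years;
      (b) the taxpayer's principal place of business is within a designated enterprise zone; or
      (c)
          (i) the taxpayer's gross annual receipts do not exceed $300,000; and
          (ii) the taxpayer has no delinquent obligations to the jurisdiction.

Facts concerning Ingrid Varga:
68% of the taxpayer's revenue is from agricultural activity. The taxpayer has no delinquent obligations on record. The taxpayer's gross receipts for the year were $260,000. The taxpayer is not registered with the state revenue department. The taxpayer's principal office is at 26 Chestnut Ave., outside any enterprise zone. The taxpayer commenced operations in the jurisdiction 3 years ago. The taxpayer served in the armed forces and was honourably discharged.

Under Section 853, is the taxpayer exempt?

(a) state-registered — not satisfied.
(b) veteran — satisfied.
So (1) is satisfied (F OR T).
(a) ≥ 12 yrs in jurisdiction — not satisfied.
(b) in enterprise zone — not met.
(i) receipts ≤ $300,000 — satisfied.
(ii) no delinquency — satisfied.
So (c) is satisfied (T AND T).
(2) = F OR F OR T = true.
Overall = T AND T = true.

Yes — exempt.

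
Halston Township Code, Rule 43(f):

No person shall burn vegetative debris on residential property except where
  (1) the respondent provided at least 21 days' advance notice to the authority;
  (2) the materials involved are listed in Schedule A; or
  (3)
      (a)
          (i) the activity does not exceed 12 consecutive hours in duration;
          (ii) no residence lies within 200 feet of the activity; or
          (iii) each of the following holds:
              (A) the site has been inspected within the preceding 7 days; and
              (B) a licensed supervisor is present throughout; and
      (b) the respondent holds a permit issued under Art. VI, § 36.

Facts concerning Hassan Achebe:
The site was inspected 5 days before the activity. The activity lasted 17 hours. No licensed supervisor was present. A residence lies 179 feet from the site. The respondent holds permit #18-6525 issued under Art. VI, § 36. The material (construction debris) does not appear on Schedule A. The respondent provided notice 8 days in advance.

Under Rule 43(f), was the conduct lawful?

(1) ≥21 days' notice — fails.
(2) Schedule A material — not met.
(i) ≤ 12 hrs duration — not met.
(ii) no residence in 200 ft — not met.
(A) site inspected — holds.
(B) supervisor present — fails.
(iii): T AND F → false.
So (a) is not satisfied (F OR F OR F).
(b) holds permit — satisfied.
(3) = F AND T = false.
Overall: F OR F OR F → false.

No — unlawful.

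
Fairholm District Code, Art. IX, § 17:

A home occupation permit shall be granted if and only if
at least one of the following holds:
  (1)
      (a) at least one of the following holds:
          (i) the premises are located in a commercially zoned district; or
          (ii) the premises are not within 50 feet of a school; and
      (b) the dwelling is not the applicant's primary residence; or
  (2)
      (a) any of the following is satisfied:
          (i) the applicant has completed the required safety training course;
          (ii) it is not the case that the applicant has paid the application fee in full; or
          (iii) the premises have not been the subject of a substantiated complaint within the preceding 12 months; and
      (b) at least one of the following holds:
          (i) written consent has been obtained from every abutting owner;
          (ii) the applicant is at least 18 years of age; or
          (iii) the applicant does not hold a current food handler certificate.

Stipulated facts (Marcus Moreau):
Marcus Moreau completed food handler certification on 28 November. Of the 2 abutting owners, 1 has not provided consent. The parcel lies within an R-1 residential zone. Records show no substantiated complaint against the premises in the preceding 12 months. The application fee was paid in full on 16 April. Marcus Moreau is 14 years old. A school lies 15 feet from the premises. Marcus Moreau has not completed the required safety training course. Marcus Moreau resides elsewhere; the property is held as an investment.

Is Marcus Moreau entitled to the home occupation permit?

No — denied.

(i) commercially zoned — not satisfied.
(ii) ≥50 ft from school — fails.
(a) = F OR F = false.
(b) not (primary residence) — satisfied.
So (1) is not satisfied (F AND T).
(i) safety training — fails.
(ii) not (fee paid) — not satisfied.
(iii) no complaint in 12 mo. — holds.
(a) = F OR F OR T = true.
(i) all abutters consent — not satisfied.
(ii) age ≥ 18 — not met.
(iii) not (food handler cert.) — fails.
(b) = F OR F OR F = false.
(2): T AND F → false.
Overall = F OR F = false.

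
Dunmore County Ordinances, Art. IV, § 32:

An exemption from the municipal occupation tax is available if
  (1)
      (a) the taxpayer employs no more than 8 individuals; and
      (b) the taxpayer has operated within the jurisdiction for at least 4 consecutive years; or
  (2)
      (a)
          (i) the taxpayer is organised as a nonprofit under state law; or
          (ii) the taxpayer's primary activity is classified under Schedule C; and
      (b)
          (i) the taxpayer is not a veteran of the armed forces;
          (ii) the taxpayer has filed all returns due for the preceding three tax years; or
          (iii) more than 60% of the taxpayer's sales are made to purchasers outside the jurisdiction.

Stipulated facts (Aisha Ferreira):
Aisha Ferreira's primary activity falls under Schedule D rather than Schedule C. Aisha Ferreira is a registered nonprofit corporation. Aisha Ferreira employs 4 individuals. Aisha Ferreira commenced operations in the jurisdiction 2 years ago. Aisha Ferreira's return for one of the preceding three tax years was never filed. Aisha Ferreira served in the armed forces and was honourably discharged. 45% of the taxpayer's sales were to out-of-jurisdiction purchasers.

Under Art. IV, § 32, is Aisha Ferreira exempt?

(a) ≤ 8 employees — met.
(b) ≥ 4 yrs in jurisdiction — fails.
(1) = T AND F = false.
(i) nonprofit — holds.
(ii) Schedule C activity — fails.
(a): T OR F → true.
(i) not (veteran) — fails.
(ii) returns current — not met.
(iii) >60% out-of-jur. sales — not satisfied.
So (b) is not satisfied (F OR F OR F).
(2): T AND F → false.
Overall = F OR F = false.

No — not exempt.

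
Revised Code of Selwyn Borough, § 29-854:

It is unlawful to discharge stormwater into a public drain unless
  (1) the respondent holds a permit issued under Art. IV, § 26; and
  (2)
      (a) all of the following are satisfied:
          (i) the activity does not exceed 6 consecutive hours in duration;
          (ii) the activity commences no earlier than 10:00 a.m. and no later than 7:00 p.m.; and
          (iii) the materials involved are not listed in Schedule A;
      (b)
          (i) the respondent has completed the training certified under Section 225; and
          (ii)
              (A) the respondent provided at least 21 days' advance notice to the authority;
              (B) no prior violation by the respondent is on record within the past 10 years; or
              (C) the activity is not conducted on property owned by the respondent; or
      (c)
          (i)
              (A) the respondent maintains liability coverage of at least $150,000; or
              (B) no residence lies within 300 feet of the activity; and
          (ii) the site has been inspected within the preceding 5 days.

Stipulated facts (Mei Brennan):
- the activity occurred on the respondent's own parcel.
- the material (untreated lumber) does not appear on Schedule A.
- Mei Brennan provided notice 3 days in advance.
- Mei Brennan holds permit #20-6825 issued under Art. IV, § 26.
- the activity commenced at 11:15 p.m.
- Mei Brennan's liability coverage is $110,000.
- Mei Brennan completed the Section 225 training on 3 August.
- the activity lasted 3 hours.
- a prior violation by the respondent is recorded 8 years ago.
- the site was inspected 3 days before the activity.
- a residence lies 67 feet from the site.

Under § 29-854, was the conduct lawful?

(1) holds permit — satisfied.
(i) ≤ 6 hrs duration — holds.
(ii) start within hours — not met.
(iii) not (Schedule A material) — holds.
(a): T AND F AND T → false.
(i) training certified — satisfied.
(A) ≥21 days' notice — not satisfied.
(B) no prior violation — fails.
(C) not (own property) — not satisfied.
(ii): F OR F OR F → false.
(b): T AND F → false.
(A) coverage ≥ $150,000 — not met.
(B) no residence in 300 ft — not satisfied.
(i) = F OR F = false.
(ii) site inspected — satisfied.
(c) = F AND T = false.
(2) = F OR F OR F = false.
Overall = T AND F = false.

No — unlawful.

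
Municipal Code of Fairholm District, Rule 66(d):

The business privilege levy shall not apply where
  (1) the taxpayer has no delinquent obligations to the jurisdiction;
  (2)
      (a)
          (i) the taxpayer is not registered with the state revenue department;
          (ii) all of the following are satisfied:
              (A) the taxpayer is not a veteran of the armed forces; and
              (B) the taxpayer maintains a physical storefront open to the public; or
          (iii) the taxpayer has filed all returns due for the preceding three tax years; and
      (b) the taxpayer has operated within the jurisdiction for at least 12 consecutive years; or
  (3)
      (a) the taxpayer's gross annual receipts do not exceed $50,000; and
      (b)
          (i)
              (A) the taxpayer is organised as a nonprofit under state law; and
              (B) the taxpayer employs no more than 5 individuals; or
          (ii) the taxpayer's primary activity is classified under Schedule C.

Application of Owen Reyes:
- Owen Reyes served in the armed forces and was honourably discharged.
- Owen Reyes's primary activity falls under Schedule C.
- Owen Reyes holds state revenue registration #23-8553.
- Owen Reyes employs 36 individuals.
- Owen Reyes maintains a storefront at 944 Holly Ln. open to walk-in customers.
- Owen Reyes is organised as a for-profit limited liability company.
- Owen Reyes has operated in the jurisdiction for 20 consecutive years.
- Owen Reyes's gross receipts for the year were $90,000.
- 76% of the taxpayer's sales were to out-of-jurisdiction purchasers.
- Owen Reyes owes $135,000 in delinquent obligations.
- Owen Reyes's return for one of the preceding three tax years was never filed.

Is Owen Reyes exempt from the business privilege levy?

(1) no delinquency — not satisfied.
(i) not (state-registered) — not satisfied.
(A) not (veteran) — not satisfied.
(B) has storefront — met.
(ii) = F AND T = false.
(iii) returns current — not met.
(a) = F OR F OR F = false.
(b) ≥ 12 yrs in jurisdiction — met.
(2): F AND T → false.
(a) receipts ≤ $50,000 — fails.
(A) nonprofit — fails.
(B) ≤ 5 employees — not met.
So (i) is not satisfied (F AND F).
(ii) Schedule C activity — holds.
(b): F OR T → true.
(3): F AND T → false.
Overall = F OR F OR F = false.

No — not exempt.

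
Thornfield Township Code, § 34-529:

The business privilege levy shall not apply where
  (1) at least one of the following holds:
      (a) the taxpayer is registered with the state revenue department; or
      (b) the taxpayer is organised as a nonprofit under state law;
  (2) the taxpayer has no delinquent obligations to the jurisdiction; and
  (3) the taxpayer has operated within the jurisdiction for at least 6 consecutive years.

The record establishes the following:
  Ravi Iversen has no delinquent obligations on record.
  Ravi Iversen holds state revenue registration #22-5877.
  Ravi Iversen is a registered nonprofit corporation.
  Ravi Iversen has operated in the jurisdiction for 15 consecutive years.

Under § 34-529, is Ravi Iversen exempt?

(a) state-registered — satisfied.
(b) nonprofit — satisfied.
(1) = T OR T = true.
(2) no delinquency — holds.
(3) ≥ 6 yrs in jurisdiction — satisfied.
Overall: T AND T AND T → true.

Yes — exempt.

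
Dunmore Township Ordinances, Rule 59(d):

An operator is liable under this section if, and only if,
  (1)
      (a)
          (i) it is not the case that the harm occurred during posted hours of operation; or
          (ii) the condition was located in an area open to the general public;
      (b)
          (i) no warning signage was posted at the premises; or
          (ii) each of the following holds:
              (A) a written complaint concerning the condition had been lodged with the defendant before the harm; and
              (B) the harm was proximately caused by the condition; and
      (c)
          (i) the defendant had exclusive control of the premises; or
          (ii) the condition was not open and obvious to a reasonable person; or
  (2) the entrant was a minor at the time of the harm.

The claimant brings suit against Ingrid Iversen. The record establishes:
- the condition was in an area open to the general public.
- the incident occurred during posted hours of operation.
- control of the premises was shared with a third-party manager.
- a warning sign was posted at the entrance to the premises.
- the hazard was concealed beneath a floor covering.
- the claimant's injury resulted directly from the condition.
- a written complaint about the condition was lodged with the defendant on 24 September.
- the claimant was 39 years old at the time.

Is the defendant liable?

(i) not (during posted hours) — fails.
(ii) public area — holds.
(a) = F OR T = true.
(i) no signage posted — fails.
(A) complaint lodged — satisfied.
(B) proximate cause — met.
So (ii) is satisfied (T AND T).
(b): F OR T → true.
(i) exclusive control — fails.
(ii) not open/obvious — satisfied.
(c): F OR T → true.
(1) = T AND T AND T = true.
(2) entrant a minor — fails.
Overall = T OR F = true.

Yes — liable.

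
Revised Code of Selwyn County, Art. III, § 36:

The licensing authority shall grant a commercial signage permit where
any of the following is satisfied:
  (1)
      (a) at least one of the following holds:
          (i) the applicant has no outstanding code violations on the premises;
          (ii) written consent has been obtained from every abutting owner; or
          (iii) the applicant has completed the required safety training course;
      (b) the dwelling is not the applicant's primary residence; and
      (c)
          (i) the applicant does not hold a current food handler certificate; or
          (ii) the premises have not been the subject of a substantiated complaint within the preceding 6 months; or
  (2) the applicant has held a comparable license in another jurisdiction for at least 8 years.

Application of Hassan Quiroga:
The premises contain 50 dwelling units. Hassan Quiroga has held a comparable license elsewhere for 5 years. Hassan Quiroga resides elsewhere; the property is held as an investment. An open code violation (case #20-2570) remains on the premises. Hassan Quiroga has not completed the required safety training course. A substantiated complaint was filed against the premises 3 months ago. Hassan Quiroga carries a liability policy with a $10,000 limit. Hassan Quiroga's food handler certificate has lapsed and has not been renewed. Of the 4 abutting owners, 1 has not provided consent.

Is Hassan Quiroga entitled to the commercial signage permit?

No — denied.

(i) no code violations — fails.
(ii) all abutters consent — not satisfied.
(iii) safety training — not met.
(a) = F OR F OR F = false.
(b) not (primary residence) — holds.
(i) not (food handler cert.) — satisfied.
(ii) no complaint in 6 mo. — not met.
So (c) is satisfied (T OR F).
So (1) is not satisfied (F AND T AND T).
(2) prior license ≥ 8 yr — not met.
Overall = F OR F = false.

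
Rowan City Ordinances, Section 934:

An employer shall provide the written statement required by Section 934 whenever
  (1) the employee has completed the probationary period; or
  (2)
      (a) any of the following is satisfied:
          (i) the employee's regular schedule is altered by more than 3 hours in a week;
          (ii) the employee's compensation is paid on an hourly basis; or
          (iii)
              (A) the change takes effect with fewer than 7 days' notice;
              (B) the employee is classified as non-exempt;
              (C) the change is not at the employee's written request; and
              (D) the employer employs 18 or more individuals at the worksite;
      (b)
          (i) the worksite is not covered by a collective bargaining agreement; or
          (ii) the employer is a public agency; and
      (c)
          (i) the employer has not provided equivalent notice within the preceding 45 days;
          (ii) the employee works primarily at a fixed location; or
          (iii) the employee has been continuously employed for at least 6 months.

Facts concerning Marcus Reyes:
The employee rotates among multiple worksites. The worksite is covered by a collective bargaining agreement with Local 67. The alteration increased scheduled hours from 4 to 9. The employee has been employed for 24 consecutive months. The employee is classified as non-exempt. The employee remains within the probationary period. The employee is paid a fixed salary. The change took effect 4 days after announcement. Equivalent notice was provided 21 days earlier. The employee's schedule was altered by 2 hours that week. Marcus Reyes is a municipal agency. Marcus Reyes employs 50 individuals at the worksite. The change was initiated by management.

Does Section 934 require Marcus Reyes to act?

Yes — required.

(1) past probation — not met.
(i) schedule shift > 3h — not met.
(ii) hourly-paid — not met.
(A) < 7 days' notice — holds.
(B) non-exempt — met.
(C) not employee-requested — holds.
(D) ≥ 18 at site — met.
So (iii) is satisfied (T AND T AND T AND T).
(a): F OR F OR T → true.
(i) no CBA — not satisfied.
(ii) public agency — met.
So (b) is satisfied (F OR T).
(i) no recent notice — not met.
(ii) fixed location — not satisfied.
(iii) tenure ≥ 6 mo. — met.
(c): F OR F OR T → true.
(2): T AND T AND T → true.
Overall: F OR T → true.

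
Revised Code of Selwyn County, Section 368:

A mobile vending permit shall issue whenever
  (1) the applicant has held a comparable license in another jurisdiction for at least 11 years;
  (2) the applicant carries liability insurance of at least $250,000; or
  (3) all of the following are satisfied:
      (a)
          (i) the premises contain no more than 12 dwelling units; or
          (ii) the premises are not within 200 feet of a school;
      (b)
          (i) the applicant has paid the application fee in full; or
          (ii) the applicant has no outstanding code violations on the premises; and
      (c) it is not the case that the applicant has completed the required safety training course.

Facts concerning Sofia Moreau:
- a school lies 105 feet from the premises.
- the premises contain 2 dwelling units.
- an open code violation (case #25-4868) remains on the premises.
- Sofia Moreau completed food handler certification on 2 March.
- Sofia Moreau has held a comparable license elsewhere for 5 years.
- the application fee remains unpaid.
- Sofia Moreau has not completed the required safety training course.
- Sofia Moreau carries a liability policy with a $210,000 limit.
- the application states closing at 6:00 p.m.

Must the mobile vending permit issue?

(1) prior license ≥ 11 yr — fails.
(2) insurance ≥ $250,000 — fails.
(i) ≤ 12 units — satisfied.
(ii) ≥200 ft from school — not met.
(a) = T OR F = true.
(i) fee paid — fails.
(ii) no code violations — not met.
(b) = F OR F = false.
(c) not (safety training) — met.
(3) = T AND F AND T = false.
Overall = F OR F OR F = false.

No — denied.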